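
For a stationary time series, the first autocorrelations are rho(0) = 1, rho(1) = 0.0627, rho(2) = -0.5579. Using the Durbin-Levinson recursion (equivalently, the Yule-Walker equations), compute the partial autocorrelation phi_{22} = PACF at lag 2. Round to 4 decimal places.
\phi_{22} = -0.5640

The PACF at lag k is phi_{kk}, the last component of the solution
to the Yule-Walker system G_k phi = r_k where
  (G_k)_{ij} = rho(|i - j|), (r_k)_i = rho(i), i,j = 1..k.
Equivalently, Durbin-Levinson gives phi_{kk} iteratively:
  phi_{11} = rho(1)
  phi_{kk} = [rho(k) - sum_{j=1..k-1} phi_{k-1,j} rho(k-j)]
            / [1 - sum_{j=1..k-1} phi_{k-1,j} rho(j)],
  phi_{k,j} = phi_{k-1,j} - phi_{kk} phi_{k-1,k-j},  j = 1..k-1.
Step k = 1:
  phi_11 = rho(1) = 0.0627.
Step k = 2:
  phi_22 = [rho(2) - phi_11 rho(1)] / [1 - phi_11 rho(1)] = [-0.5579 - (0.0627)(0.0627)] / [1 - (0.0627)(0.0627)]
         = -0.56183129 / 0.99606871 = -0.564.
Therefore phi_{22} = -0.5640.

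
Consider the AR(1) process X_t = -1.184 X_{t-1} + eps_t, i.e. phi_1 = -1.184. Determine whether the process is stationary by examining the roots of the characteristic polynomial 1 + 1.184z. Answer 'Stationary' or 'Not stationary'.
\text{Not stationary}

The AR(p) characteristic polynomial is P(z) = 1 + 1.184z.
Stationarity requires all roots to lie outside the unit circle, i.e. |z| > 1 for every root.
This is linear in z: 1 + (1.184) z = 0  =>  z = -1/(1.184) = -0.844595,  |z| = 0.844595.
Moduli of all roots: 0.8446.
All moduli strictly greater than 1? No.
Verdict: Not stationary.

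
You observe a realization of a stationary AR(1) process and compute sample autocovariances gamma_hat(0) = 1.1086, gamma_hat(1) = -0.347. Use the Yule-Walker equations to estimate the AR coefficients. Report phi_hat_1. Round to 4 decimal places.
\hat\phi_{1} = -0.3130

The Yule-Walker equations for an AR(p) process read, in matrix form,
  Gamma_p phi = r_p,   with   (Gamma_p)_{ij} = gamma(|i - j|),
                       (r_p)_i = gamma(i),   i,j = 1..p.
Substitute the sample gammas (Toeplitz matrix and right-hand side of size 1):
  Gamma_p = [[1.1086]]
  r_p     = [-0.347]
With p = 1 this is the single equation gamma(0) phi_1 = gamma(1):
  phi_hat_1 = gamma(1) / gamma(0) = -0.347 / 1.1086 = -0.3130.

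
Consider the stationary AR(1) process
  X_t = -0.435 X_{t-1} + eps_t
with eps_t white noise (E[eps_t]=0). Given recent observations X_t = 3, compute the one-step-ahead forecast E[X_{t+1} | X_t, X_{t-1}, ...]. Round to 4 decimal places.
E[X_{t+1} \mid \mathcal F_t] = -1.3050

For an AR(p) model X_t = c + sum_i phi_i X_{t-i} + eps_t, the
one-step-ahead conditional mean is
  E[X_{t+1} | X_t, ...] = c + sum_i phi_i X_{t+1-i}.
Substitute known values:
  E[X_{t+1} | ...] = (-0.435) * (3)
                   = -1.3050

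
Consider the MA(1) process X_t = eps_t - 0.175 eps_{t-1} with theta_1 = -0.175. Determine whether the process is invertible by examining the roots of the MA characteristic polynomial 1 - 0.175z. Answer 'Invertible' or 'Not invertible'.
\text{Invertible}

The MA(q) characteristic polynomial is P(z) = 1 - 0.175z.
Invertibility requires all roots to lie outside the unit circle, i.e. |z| > 1 for every root.
This is linear in z: 1 + (-0.175) z = 0  =>  z = -1/(-0.175) = 5.714286,  |z| = 5.714286.
Moduli of all roots: 5.7143.
All moduli strictly greater than 1? Yes.
Verdict: Invertible.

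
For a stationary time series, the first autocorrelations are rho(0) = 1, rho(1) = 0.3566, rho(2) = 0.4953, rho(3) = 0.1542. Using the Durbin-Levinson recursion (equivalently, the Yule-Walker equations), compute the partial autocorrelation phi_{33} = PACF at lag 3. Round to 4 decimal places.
\phi_{33} = -0.1370

The PACF at lag k is phi_{kk}, the last component of the solution
to the Yule-Walker system G_k phi = r_k where
  (G_k)_{ij} = rho(|i - j|), (r_k)_i = rho(i), i,j = 1..k.
Equivalently, Durbin-Levinson gives phi_{kk} iteratively:
  phi_{11} = rho(1)
  phi_{kk} = [rho(k) - sum_{j=1..k-1} phi_{k-1,j} rho(k-j)]
            / [1 - sum_{j=1..k-1} phi_{k-1,j} rho(j)],
  phi_{k,j} = phi_{k-1,j} - phi_{kk} phi_{k-1,k-j},  j = 1..k-1.
Step k = 1:
  phi_11 = rho(1) = 0.3566.
Step k = 2:
  phi_22 = [rho(2) - phi_11 rho(1)] / [1 - phi_11 rho(1)] = [0.4953 - (0.3566)(0.3566)] / [1 - (0.3566)(0.3566)]
         = 0.36813644 / 0.87283644 = 0.42177.
  Update: phi_21 = phi_11 - phi_22 phi_11 = 0.3566 - (0.42177)(0.3566) = 0.206197.
Step k = 3:
  phi_33 = [rho(3) - phi_21 rho(2) - phi_22 rho(1)] / [1 - phi_21 rho(1) - phi_22 rho(2)]
    numerator   = 0.1542 - (0.206197)(0.4953) - (0.42177)(0.3566) = -0.09833251
    denominator = 1 - (0.206197)(0.3566) - (0.42177)(0.4953) = 0.71756744
  phi_33 = -0.09833251 / 0.71756744 = -0.137.
Therefore phi_{33} = -0.1370.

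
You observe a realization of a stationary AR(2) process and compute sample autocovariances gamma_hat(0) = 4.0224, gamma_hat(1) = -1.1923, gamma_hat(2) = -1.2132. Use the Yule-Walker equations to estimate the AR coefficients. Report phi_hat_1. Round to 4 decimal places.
\hat\phi_{1} = -0.4230

The Yule-Walker equations for an AR(p) process read, in matrix form,
  Gamma_p phi = r_p,   with   (Gamma_p)_{ij} = gamma(|i - j|),
                       (r_p)_i = gamma(i),   i,j = 1..p.
Substitute the sample gammas (Toeplitz matrix and right-hand side of size 2):
  Gamma_p = [[4.0224, -1.1923], [-1.1923, 4.0224]]
  r_p     = [-1.1923, -1.2132]
Written out:
  4.0224 phi_1 - 1.1923 phi_2 = -1.1923
  -1.1923 phi_1 + 4.0224 phi_2 = -1.2132
Solve by Cramer's rule:
  det = gamma(0)^2 - gamma(1)^2 = (4.0224)^2 - (-1.1923)^2 = 16.17970176 - 1.42157929 = 14.75812247
  phi_hat_1 = [gamma(1) gamma(0) - gamma(1) gamma(2)] / det = [(-1.1923)(4.0224) - (-1.1923)(-1.2132)] / 14.75812247 = -6.24240588 / 14.75812247 = -0.423
  phi_hat_2 = [gamma(0) gamma(2) - gamma(1)^2] / det = [(4.0224)(-1.2132) - (-1.1923)^2] / 14.75812247 = -6.30155497 / 14.75812247 = -0.427
So phi_hat = [-0.4230, -0.4270].
Therefore phi_hat_1 = -0.4230.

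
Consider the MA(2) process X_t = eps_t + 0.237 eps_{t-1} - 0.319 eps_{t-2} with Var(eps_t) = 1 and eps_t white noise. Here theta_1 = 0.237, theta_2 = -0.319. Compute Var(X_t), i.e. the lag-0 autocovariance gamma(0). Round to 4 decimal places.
\gamma(0) = 1.1579

For an MA(q) process X_t = eps_t + sum_i theta_i eps_{t-i} with
Var(eps_t) = sigma^2, the variance is
  gamma(0) = sigma^2 * (1 + sum_i theta_i^2).
  sum_i theta_i^2 = (0.237)^2 + (-0.319)^2 = 0.056169 + 0.101761 = 0.15793.
  gamma(0) = 1 * (1 + 0.15793) = 1 * 1.15793 = 1.15793, which rounds to 1.1579.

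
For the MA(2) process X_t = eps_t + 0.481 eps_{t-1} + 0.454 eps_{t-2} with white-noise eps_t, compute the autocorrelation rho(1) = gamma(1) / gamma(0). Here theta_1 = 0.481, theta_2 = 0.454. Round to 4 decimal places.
\rho(1) = 0.4865

For an MA(q) process with theta_0 = 1, the autocovariance is
  gamma(k) = sigma^2 * sum_{i=0..q-k} theta_i * theta_{i+k},
and rho(k) = gamma(k) / gamma(0). Sigma^2 cancels.
  numerator   = (1)*(0.481) + (0.481)*(0.454) = 0.699374.
  denominator = (1)^2 + (0.481)^2 + (0.454)^2 = 1.437477.
  rho(1) = 0.699374 / 1.437477 = 0.4865.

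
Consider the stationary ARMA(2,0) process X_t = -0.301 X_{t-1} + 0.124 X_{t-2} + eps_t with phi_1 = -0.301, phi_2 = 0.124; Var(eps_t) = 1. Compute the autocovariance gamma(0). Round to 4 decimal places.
\gamma(0) = 1.1516

Multiply the model equation by X_{t-k} and take expectations. With theta_0 = psi_0 = 1 and psi_j the MA(infinity) weights, this gives
  gamma(k) - sum_i phi_i gamma(k-i) = c_k,
  c_k = sigma^2 * sum_{j=k..q} theta_j psi_{j-k}   (c_k = 0 for k > q),
using gamma(-m) = gamma(m).
Pure AR (q = 0): c_0 = sigma^2 = 1, c_k = 0 for k >= 1.
Equations for k = 0, 1, 2 (AR order 2, c_2 = 0):
  (E0) gamma(0) = phi_1 gamma(1) + phi_2 gamma(2) + c_0
  (E1) gamma(1) = phi_1 gamma(0) + phi_2 gamma(1) + c_1
  (E2) gamma(2) = phi_1 gamma(1) + phi_2 gamma(0)
From (E1): gamma(1) = A gamma(0) + B with
  A = phi_1 / (1 - phi_2) = -0.301 / 0.876 = -0.343607,   B = c_1 / (1 - phi_2) = 0 / 0.876 = 0.
Insert (E2) into (E0): gamma(0) (1 - phi_2^2) = phi_1 (1 + phi_2) gamma(1) + c_0.
  phi_1 (1 + phi_2) = (-0.301)(1.124) = -0.338324,   1 - phi_2^2 = 0.984624.
Replace gamma(1) by A gamma(0) + B and collect gamma(0):
  gamma(0) [0.984624 - (-0.338324)(-0.343607)] = c_0 = 1
  gamma(0) * 0.868373 = 1
  gamma(0) = 1 / 0.868373 = 1.151578.
Therefore gamma(0) = 1.1516 (to 4 decimal places).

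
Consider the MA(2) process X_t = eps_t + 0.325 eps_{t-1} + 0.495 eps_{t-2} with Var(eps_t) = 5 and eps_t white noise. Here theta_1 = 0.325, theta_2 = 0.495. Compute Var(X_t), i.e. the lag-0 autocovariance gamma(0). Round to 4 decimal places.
\gamma(0) = 6.7533

For an MA(q) process X_t = eps_t + sum_i theta_i eps_{t-i} with
Var(eps_t) = sigma^2, the variance is
  gamma(0) = sigma^2 * (1 + sum_i theta_i^2).
  sum_i theta_i^2 = (0.325)^2 + (0.495)^2 = 0.105625 + 0.245025 = 0.35065.
  gamma(0) = 5 * (1 + 0.35065) = 5 * 1.35065 = 6.75325, which rounds to 6.7533.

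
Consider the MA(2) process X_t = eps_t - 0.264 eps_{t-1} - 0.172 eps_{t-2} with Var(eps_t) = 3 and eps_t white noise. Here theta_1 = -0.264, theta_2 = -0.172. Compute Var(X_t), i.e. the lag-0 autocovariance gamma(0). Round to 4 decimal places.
\gamma(0) = 3.2978

For an MA(q) process X_t = eps_t + sum_i theta_i eps_{t-i} with
Var(eps_t) = sigma^2, the variance is
  gamma(0) = sigma^2 * (1 + sum_i theta_i^2).
  sum_i theta_i^2 = (-0.264)^2 + (-0.172)^2 = 0.069696 + 0.029584 = 0.09928.
  gamma(0) = 3 * (1 + 0.09928) = 3 * 1.09928 = 3.29784, which rounds to 3.2978.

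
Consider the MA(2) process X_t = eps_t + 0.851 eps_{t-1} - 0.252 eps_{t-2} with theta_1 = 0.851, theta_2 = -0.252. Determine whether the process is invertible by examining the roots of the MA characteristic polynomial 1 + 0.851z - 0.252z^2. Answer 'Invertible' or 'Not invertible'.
\text{Not invertible}

The MA(q) characteristic polynomial is P(z) = 1 + 0.851z - 0.252z^2.
Invertibility requires all roots to lie outside the unit circle, i.e. |z| > 1 for every root.
Set 1 + (0.851) z + (-0.252) z^2 = 0, i.e. a z^2 + b z + c = 0 with a = -0.252, b = 0.851, c = 1.
Discriminant D = b^2 - 4ac = (0.851)^2 - 4*(-0.252)*1 = 0.724201 - (-1.008) = 1.732201.
D >= 0, so the roots are real: z = (-b +/- sqrt(D)) / (2a) = (-0.851 +/- 1.316131) / (-0.504).
  z_1 = (-0.851 + 1.316131) / (-0.504) = -0.9229,   |z_1| = 0.9229.
  z_2 = (-0.851 - 1.316131) / (-0.504) = 4.2999,   |z_2| = 4.2999.
Moduli of all roots: 0.9229, 4.2999.
All moduli strictly greater than 1? No.
Verdict: Not invertible.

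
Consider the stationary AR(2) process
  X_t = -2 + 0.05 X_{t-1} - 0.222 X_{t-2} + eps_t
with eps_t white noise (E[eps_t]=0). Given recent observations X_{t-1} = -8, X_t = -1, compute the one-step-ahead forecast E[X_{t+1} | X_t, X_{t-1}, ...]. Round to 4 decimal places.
E[X_{t+1} \mid \mathcal F_t] = -0.2740

For an AR(p) model X_t = c + sum_i phi_i X_{t-i} + eps_t, the
one-step-ahead conditional mean is
  E[X_{t+1} | X_t, ...] = c + sum_i phi_i X_{t+1-i}.
Substitute known values:
  E[X_{t+1} | ...] = -2 + (0.05) * (-1) + (-0.222) * (-8)
                   = -0.2740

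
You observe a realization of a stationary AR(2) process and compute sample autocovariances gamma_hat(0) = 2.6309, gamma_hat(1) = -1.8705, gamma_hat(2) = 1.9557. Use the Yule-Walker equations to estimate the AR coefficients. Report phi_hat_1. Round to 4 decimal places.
\hat\phi_{1} = -0.3690

The Yule-Walker equations for an AR(p) process read, in matrix form,
  Gamma_p phi = r_p,   with   (Gamma_p)_{ij} = gamma(|i - j|),
                       (r_p)_i = gamma(i),   i,j = 1..p.
Substitute the sample gammas (Toeplitz matrix and right-hand side of size 2):
  Gamma_p = [[2.6309, -1.8705], [-1.8705, 2.6309]]
  r_p     = [-1.8705, 1.9557]
Written out:
  2.6309 phi_1 - 1.8705 phi_2 = -1.8705
  -1.8705 phi_1 + 2.6309 phi_2 = 1.9557
Solve by Cramer's rule:
  det = gamma(0)^2 - gamma(1)^2 = (2.6309)^2 - (-1.8705)^2 = 6.92163481 - 3.49877025 = 3.42286456
  phi_hat_1 = [gamma(1) gamma(0) - gamma(1) gamma(2)] / det = [(-1.8705)(2.6309) - (-1.8705)(1.9557)] / 3.42286456 = -1.2629616 / 3.42286456 = -0.369
  phi_hat_2 = [gamma(0) gamma(2) - gamma(1)^2] / det = [(2.6309)(1.9557) - (-1.8705)^2] / 3.42286456 = 1.64648088 / 3.42286456 = 0.481
So phi_hat = [-0.3690, 0.4810].
Therefore phi_hat_1 = -0.3690.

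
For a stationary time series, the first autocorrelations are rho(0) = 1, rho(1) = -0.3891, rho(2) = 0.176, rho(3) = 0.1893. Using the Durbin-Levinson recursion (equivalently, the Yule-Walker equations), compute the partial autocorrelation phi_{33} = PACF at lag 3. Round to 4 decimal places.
\phi_{33} = 0.3150

The PACF at lag k is phi_{kk}, the last component of the solution
to the Yule-Walker system G_k phi = r_k where
  (G_k)_{ij} = rho(|i - j|), (r_k)_i = rho(i), i,j = 1..k.
Equivalently, Durbin-Levinson gives phi_{kk} iteratively:
  phi_{11} = rho(1)
  phi_{kk} = [rho(k) - sum_{j=1..k-1} phi_{k-1,j} rho(k-j)]
            / [1 - sum_{j=1..k-1} phi_{k-1,j} rho(j)],
  phi_{k,j} = phi_{k-1,j} - phi_{kk} phi_{k-1,k-j},  j = 1..k-1.
Step k = 1:
  phi_11 = rho(1) = -0.3891.
Step k = 2:
  phi_22 = [rho(2) - phi_11 rho(1)] / [1 - phi_11 rho(1)] = [0.176 - (-0.3891)(-0.3891)] / [1 - (-0.3891)(-0.3891)]
         = 0.02460119 / 0.84860119 = 0.02899.
  Update: phi_21 = phi_11 - phi_22 phi_11 = -0.3891 - (0.02899)(-0.3891) = -0.37782.
Step k = 3:
  phi_33 = [rho(3) - phi_21 rho(2) - phi_22 rho(1)] / [1 - phi_21 rho(1) - phi_22 rho(2)]
    numerator   = 0.1893 - (-0.37782)(0.176) - (0.02899)(-0.3891) = 0.26707642
    denominator = 1 - (-0.37782)(-0.3891) - (0.02899)(0.176) = 0.84788799
  phi_33 = 0.26707642 / 0.84788799 = 0.315.
Therefore phi_{33} = 0.3150.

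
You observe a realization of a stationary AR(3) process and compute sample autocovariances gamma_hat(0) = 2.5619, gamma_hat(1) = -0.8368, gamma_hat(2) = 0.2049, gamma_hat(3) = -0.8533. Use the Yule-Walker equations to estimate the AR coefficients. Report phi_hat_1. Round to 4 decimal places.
\hat\phi_{1} = -0.3470

The Yule-Walker equations for an AR(p) process read, in matrix form,
  Gamma_p phi = r_p,   with   (Gamma_p)_{ij} = gamma(|i - j|),
                       (r_p)_i = gamma(i),   i,j = 1..p.
Substitute the sample gammas (Toeplitz matrix and right-hand side of size 3):
  Gamma_p = [[2.5619, -0.8368, 0.2049], [-0.8368, 2.5619, -0.8368], [0.2049, -0.8368, 2.5619]]
  r_p     = [-0.8368, 0.2049, -0.8533]
Written out (R1..R3):
  (R1) 2.5619 phi_1 - 0.8368 phi_2 + 0.2049 phi_3 = -0.8368
  (R2) -0.8368 phi_1 + 2.5619 phi_2 - 0.8368 phi_3 = 0.2049
  (R3) 0.2049 phi_1 - 0.8368 phi_2 + 2.5619 phi_3 = -0.8533
Gaussian elimination:
  R2 <- R2 - (-0.8368/2.5619) R1 = R2 - (-0.326633) R1:  2.288574 phi_2 - 0.769873 phi_3 = -0.068426
  R3 <- R3 - (0.2049/2.5619) R1 = R3 - (0.07998) R1:  -0.769873 phi_2 + 2.545512 phi_3 = -0.786373
  R3 <- R3 - (-0.769873/2.288574) R2 = R3 - (-0.336399) R2:  2.286528 phi_3 = -0.809391
Back-substitution:
  phi_hat_3 = -0.809391 / 2.286528 = -0.353983
  phi_hat_2 = (-0.068426 - (-0.769873)(-0.353983)) / 2.288574 = -0.148978
  phi_hat_1 = (-0.8368 - (-0.8368)(-0.148978) - (0.2049)(-0.353983)) / 2.5619 = -0.346982
So phi_hat = [-0.3470, -0.1490, -0.3540].
Therefore phi_hat_1 = -0.3470.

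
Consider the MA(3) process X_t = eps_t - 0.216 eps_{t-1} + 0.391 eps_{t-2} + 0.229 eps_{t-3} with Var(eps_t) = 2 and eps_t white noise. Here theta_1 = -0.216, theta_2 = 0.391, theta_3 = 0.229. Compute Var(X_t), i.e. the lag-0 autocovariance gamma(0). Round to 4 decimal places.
\gamma(0) = 2.5040

For an MA(q) process X_t = eps_t + sum_i theta_i eps_{t-i} with
Var(eps_t) = sigma^2, the variance is
  gamma(0) = sigma^2 * (1 + sum_i theta_i^2).
  sum_i theta_i^2 = (-0.216)^2 + (0.391)^2 + (0.229)^2 = 0.046656 + 0.152881 + 0.052441 = 0.251978.
  gamma(0) = 2 * (1 + 0.251978) = 2 * 1.251978 = 2.503956, which rounds to 2.5040.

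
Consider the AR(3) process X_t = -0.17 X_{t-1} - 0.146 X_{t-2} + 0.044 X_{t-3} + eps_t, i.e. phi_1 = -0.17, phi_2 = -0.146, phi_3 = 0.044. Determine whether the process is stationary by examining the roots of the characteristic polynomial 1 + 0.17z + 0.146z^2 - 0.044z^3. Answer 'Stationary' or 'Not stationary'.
\text{Stationary}

The AR(p) characteristic polynomial is P(z) = 1 + 0.17z + 0.146z^2 - 0.044z^3.
Stationarity requires all roots to lie outside the unit circle, i.e. |z| > 1 for every root.
Degree 3: look for a simple real root z0 first, then factor out (1 - z/z0) and solve the remaining quadratic.
Testing z0 = 5: P(5) = 1 + (0.17)(5) + (0.146)(5)^2 + (-0.044)(5)^3
  = 1 + (0.85) + (3.65) + (-5.5) = 0.  So z_0 = 5 is a root, |z_0| = 5.
Divide out the factor (1 - 0.2 z) = (1 - z/z0) (since 1/z0 = 0.2):
  P(z) = (1 - 0.2 z)(1 + (0.37) z + (0.22) z^2)
  [check: z-coef 0.37 - (0.2) = 0.17; z^2-coef 0.22 - (0.2)(0.37) = 0.146; z^3-coef -(0.2)(0.22) = -0.044.]
Remaining roots from the quadratic factor 1 + (0.37) z + (0.22) z^2:
  Set 1 + (0.37) z + (0.22) z^2 = 0, i.e. a z^2 + b z + c = 0 with a = 0.22, b = 0.37, c = 1.
  Discriminant D = b^2 - 4ac = (0.37)^2 - 4*(0.22)*1 = 0.1369 - (0.88) = -0.7431.
  D < 0, so the roots are the complex-conjugate pair z = (-b +/- i sqrt(-D)) / (2a) = -0.8409 +/- 1.9592i.
  For a conjugate pair |z|^2 = z * conj(z) = (product of roots) = c/a = 1/(0.22) = 4.545455, so |z| = sqrt(4.545455) = 2.132 for both roots.
Moduli of all roots: 5.0000, 2.1320, 2.1320.
All moduli strictly greater than 1? Yes.
Verdict: Stationary.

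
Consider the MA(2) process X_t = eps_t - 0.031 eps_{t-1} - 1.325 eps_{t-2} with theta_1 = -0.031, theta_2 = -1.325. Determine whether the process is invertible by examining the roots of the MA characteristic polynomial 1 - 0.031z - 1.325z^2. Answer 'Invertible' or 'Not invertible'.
\text{Not invertible}

The MA(q) characteristic polynomial is P(z) = 1 - 0.031z - 1.325z^2.
Invertibility requires all roots to lie outside the unit circle, i.e. |z| > 1 for every root.
Set 1 + (-0.031) z + (-1.325) z^2 = 0, i.e. a z^2 + b z + c = 0 with a = -1.325, b = -0.031, c = 1.
Discriminant D = b^2 - 4ac = (-0.031)^2 - 4*(-1.325)*1 = 0.000961 - (-5.3) = 5.300961.
D >= 0, so the roots are real: z = (-b +/- sqrt(D)) / (2a) = (0.031 +/- 2.302382) / (-2.65).
  z_1 = (0.031 + 2.302382) / (-2.65) = -0.8805,   |z_1| = 0.8805.
  z_2 = (0.031 - 2.302382) / (-2.65) = 0.8571,   |z_2| = 0.8571.
Moduli of all roots: 0.8805, 0.8571.
All moduli strictly greater than 1? No.
Verdict: Not invertible.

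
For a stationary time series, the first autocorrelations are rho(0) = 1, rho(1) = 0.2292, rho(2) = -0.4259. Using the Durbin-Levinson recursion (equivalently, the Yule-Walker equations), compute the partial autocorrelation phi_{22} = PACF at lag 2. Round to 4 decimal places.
\phi_{22} = -0.5050

The PACF at lag k is phi_{kk}, the last component of the solution
to the Yule-Walker system G_k phi = r_k where
  (G_k)_{ij} = rho(|i - j|), (r_k)_i = rho(i), i,j = 1..k.
Equivalently, Durbin-Levinson gives phi_{kk} iteratively:
  phi_{11} = rho(1)
  phi_{kk} = [rho(k) - sum_{j=1..k-1} phi_{k-1,j} rho(k-j)]
            / [1 - sum_{j=1..k-1} phi_{k-1,j} rho(j)],
  phi_{k,j} = phi_{k-1,j} - phi_{kk} phi_{k-1,k-j},  j = 1..k-1.
Step k = 1:
  phi_11 = rho(1) = 0.2292.
Step k = 2:
  phi_22 = [rho(2) - phi_11 rho(1)] / [1 - phi_11 rho(1)] = [-0.4259 - (0.2292)(0.2292)] / [1 - (0.2292)(0.2292)]
         = -0.47843264 / 0.94746736 = -0.505.
Therefore phi_{22} = -0.5050.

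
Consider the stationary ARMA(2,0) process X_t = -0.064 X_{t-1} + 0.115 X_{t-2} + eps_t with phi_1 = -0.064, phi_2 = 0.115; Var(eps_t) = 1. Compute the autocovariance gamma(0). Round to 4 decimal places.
\gamma(0) = 1.0187

Multiply the model equation by X_{t-k} and take expectations. With theta_0 = psi_0 = 1 and psi_j the MA(infinity) weights, this gives
  gamma(k) - sum_i phi_i gamma(k-i) = c_k,
  c_k = sigma^2 * sum_{j=k..q} theta_j psi_{j-k}   (c_k = 0 for k > q),
using gamma(-m) = gamma(m).
Pure AR (q = 0): c_0 = sigma^2 = 1, c_k = 0 for k >= 1.
Equations for k = 0, 1, 2 (AR order 2, c_2 = 0):
  (E0) gamma(0) = phi_1 gamma(1) + phi_2 gamma(2) + c_0
  (E1) gamma(1) = phi_1 gamma(0) + phi_2 gamma(1) + c_1
  (E2) gamma(2) = phi_1 gamma(1) + phi_2 gamma(0)
From (E1): gamma(1) = A gamma(0) + B with
  A = phi_1 / (1 - phi_2) = -0.064 / 0.885 = -0.072316,   B = c_1 / (1 - phi_2) = 0 / 0.885 = 0.
Insert (E2) into (E0): gamma(0) (1 - phi_2^2) = phi_1 (1 + phi_2) gamma(1) + c_0.
  phi_1 (1 + phi_2) = (-0.064)(1.115) = -0.07136,   1 - phi_2^2 = 0.986775.
Replace gamma(1) by A gamma(0) + B and collect gamma(0):
  gamma(0) [0.986775 - (-0.07136)(-0.072316)] = c_0 = 1
  gamma(0) * 0.981615 = 1
  gamma(0) = 1 / 0.981615 = 1.01873.
Therefore gamma(0) = 1.0187 (to 4 decimal places).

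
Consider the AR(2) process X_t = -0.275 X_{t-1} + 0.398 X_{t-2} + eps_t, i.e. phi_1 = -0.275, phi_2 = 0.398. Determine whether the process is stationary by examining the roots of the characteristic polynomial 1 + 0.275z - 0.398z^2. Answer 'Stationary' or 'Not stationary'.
\text{Stationary}

The AR(p) characteristic polynomial is P(z) = 1 + 0.275z - 0.398z^2.
Stationarity requires all roots to lie outside the unit circle, i.e. |z| > 1 for every root.
Set 1 + (0.275) z + (-0.398) z^2 = 0, i.e. a z^2 + b z + c = 0 with a = -0.398, b = 0.275, c = 1.
Discriminant D = b^2 - 4ac = (0.275)^2 - 4*(-0.398)*1 = 0.075625 - (-1.592) = 1.667625.
D >= 0, so the roots are real: z = (-b +/- sqrt(D)) / (2a) = (-0.275 +/- 1.291366) / (-0.796).
  z_1 = (-0.275 + 1.291366) / (-0.796) = -1.2768,   |z_1| = 1.2768.
  z_2 = (-0.275 - 1.291366) / (-0.796) = 1.9678,   |z_2| = 1.9678.
Moduli of all roots: 1.2768, 1.9678.
All moduli strictly greater than 1? Yes.
Verdict: Stationary.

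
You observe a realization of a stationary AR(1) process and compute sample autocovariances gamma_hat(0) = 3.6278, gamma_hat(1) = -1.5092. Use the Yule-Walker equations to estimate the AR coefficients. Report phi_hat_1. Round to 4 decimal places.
\hat\phi_{1} = -0.4160

The Yule-Walker equations for an AR(p) process read, in matrix form,
  Gamma_p phi = r_p,   with   (Gamma_p)_{ij} = gamma(|i - j|),
                       (r_p)_i = gamma(i),   i,j = 1..p.
Substitute the sample gammas (Toeplitz matrix and right-hand side of size 1):
  Gamma_p = [[3.6278]]
  r_p     = [-1.5092]
With p = 1 this is the single equation gamma(0) phi_1 = gamma(1):
  phi_hat_1 = gamma(1) / gamma(0) = -1.5092 / 3.6278 = -0.4160.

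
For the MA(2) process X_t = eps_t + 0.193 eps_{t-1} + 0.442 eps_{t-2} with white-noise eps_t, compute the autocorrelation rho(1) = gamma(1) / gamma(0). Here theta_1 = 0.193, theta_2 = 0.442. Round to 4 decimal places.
\rho(1) = 0.2258

For an MA(q) process with theta_0 = 1, the autocovariance is
  gamma(k) = sigma^2 * sum_{i=0..q-k} theta_i * theta_{i+k},
and rho(k) = gamma(k) / gamma(0). Sigma^2 cancels.
  numerator   = (1)*(0.193) + (0.193)*(0.442) = 0.278306.
  denominator = (1)^2 + (0.193)^2 + (0.442)^2 = 1.232613.
  rho(1) = 0.278306 / 1.232613 = 0.2258.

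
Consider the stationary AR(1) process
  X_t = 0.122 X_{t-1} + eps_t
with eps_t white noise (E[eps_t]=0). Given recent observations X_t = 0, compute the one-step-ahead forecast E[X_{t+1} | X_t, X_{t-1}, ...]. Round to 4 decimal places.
E[X_{t+1} \mid \mathcal F_t] = 0.0000

For an AR(p) model X_t = c + sum_i phi_i X_{t-i} + eps_t, the
one-step-ahead conditional mean is
  E[X_{t+1} | X_t, ...] = c + sum_i phi_i X_{t+1-i}.
Substitute known values:
  E[X_{t+1} | ...] = (0.122) * (0)
                   = 0.0000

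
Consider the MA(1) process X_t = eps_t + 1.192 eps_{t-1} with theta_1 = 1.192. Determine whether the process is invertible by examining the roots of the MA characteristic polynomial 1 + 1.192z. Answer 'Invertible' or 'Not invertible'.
\text{Not invertible}

The MA(q) characteristic polynomial is P(z) = 1 + 1.192z.
Invertibility requires all roots to lie outside the unit circle, i.e. |z| > 1 for every root.
This is linear in z: 1 + (1.192) z = 0  =>  z = -1/(1.192) = -0.838926,  |z| = 0.838926.
Moduli of all roots: 0.8389.
All moduli strictly greater than 1? No.
Verdict: Not invertible.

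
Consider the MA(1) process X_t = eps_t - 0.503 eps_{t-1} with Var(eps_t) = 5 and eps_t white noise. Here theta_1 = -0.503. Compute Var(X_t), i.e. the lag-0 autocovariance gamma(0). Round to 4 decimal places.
\gamma(0) = 6.2650

For an MA(q) process X_t = eps_t + sum_i theta_i eps_{t-i} with
Var(eps_t) = sigma^2, the variance is
  gamma(0) = sigma^2 * (1 + sum_i theta_i^2).
  sum_i theta_i^2 = (-0.503)^2 = 0.253009.
  gamma(0) = 5 * (1 + 0.253009) = 5 * 1.253009 = 6.265045, which rounds to 6.2650.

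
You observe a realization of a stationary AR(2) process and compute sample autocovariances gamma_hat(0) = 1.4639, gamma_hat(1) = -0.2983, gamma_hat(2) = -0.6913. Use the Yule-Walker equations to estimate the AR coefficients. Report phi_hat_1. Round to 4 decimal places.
\hat\phi_{1} = -0.3130

The Yule-Walker equations for an AR(p) process read, in matrix form,
  Gamma_p phi = r_p,   with   (Gamma_p)_{ij} = gamma(|i - j|),
                       (r_p)_i = gamma(i),   i,j = 1..p.
Substitute the sample gammas (Toeplitz matrix and right-hand side of size 2):
  Gamma_p = [[1.4639, -0.2983], [-0.2983, 1.4639]]
  r_p     = [-0.2983, -0.6913]
Written out:
  1.4639 phi_1 - 0.2983 phi_2 = -0.2983
  -0.2983 phi_1 + 1.4639 phi_2 = -0.6913
Solve by Cramer's rule:
  det = gamma(0)^2 - gamma(1)^2 = (1.4639)^2 - (-0.2983)^2 = 2.14300321 - 0.08898289 = 2.05402032
  phi_hat_1 = [gamma(1) gamma(0) - gamma(1) gamma(2)] / det = [(-0.2983)(1.4639) - (-0.2983)(-0.6913)] / 2.05402032 = -0.64289616 / 2.05402032 = -0.313
  phi_hat_2 = [gamma(0) gamma(2) - gamma(1)^2] / det = [(1.4639)(-0.6913) - (-0.2983)^2] / 2.05402032 = -1.10097696 / 2.05402032 = -0.536
So phi_hat = [-0.3130, -0.5360].
Therefore phi_hat_1 = -0.3130.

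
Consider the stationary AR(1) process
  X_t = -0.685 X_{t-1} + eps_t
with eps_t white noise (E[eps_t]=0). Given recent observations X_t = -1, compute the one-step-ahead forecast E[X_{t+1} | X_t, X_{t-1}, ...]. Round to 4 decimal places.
E[X_{t+1} \mid \mathcal F_t] = 0.6850

For an AR(p) model X_t = c + sum_i phi_i X_{t-i} + eps_t, the
one-step-ahead conditional mean is
  E[X_{t+1} | X_t, ...] = c + sum_i phi_i X_{t+1-i}.
Substitute known values:
  E[X_{t+1} | ...] = (-0.685) * (-1)
                   = 0.6850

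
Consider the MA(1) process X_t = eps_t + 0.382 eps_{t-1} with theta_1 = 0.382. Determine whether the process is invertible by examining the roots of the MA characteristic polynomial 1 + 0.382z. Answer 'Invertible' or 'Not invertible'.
\text{Invertible}

The MA(q) characteristic polynomial is P(z) = 1 + 0.382z.
Invertibility requires all roots to lie outside the unit circle, i.e. |z| > 1 for every root.
This is linear in z: 1 + (0.382) z = 0  =>  z = -1/(0.382) = -2.617801,  |z| = 2.617801.
Moduli of all roots: 2.6178.
All moduli strictly greater than 1? Yes.
Verdict: Invertible.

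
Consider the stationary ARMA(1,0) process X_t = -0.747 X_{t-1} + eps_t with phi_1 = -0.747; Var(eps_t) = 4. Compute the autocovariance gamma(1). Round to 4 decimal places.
\gamma(1) = -6.7603

Multiply the model equation by X_{t-k} and take expectations. With theta_0 = psi_0 = 1 and psi_j the MA(infinity) weights, this gives
  gamma(k) - sum_i phi_i gamma(k-i) = c_k,
  c_k = sigma^2 * sum_{j=k..q} theta_j psi_{j-k}   (c_k = 0 for k > q),
using gamma(-m) = gamma(m).
Pure AR (q = 0): c_0 = sigma^2 = 4, c_k = 0 for k >= 1.
Equations for k = 0 and k = 1 (AR order 1):
  gamma(0) = phi_1 gamma(1) + c_0
  gamma(1) = phi_1 gamma(0) + c_1
Substituting the second into the first: gamma(0) (1 - phi_1^2) = c_0 + phi_1 c_1, so
  gamma(0) = c_0 / (1 - phi_1^2) = 4 / (1 - (-0.747)^2) = 4 / 0.441991 = 9.049958.
  gamma(1) = phi_1 gamma(0) = (-0.747)(9.049958) = -6.760319.
Therefore gamma(1) = -6.7603 (to 4 decimal places).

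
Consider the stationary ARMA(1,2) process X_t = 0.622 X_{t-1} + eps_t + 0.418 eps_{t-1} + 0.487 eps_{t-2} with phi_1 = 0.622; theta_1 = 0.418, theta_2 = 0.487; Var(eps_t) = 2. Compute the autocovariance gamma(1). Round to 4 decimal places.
\gamma(1) = 7.0471

Multiply the model equation by X_{t-k} and take expectations. With theta_0 = psi_0 = 1 and psi_j the MA(infinity) weights, this gives
  gamma(k) - sum_i phi_i gamma(k-i) = c_k,
  c_k = sigma^2 * sum_{j=k..q} theta_j psi_{j-k}   (c_k = 0 for k > q),
using gamma(-m) = gamma(m).
psi-weights needed (psi_j = theta_j + sum_i phi_i psi_{j-i}):
  psi_1 = theta_1 + phi_1 = 0.418 + (0.622) = 1.04
  psi_2 = theta_2 + phi_1 psi_1 = 0.487 + (0.622)(1.04) = 1.13388
Right-hand sides:
  c_0 = sigma^2 (1 + theta_1 psi_1 + theta_2 psi_2) = 2 * (1 + (0.418)(1.04) + (0.487)(1.13388)) = 2 * 1.98692 = 3.973839
  c_1 = sigma^2 (theta_1 + theta_2 psi_1) = 2 * (0.418 + (0.487)(1.04)) = 1.84896
  c_2 = sigma^2 theta_2 = 2 * (0.487) = 0.974
Equations for k = 0 and k = 1 (AR order 1):
  gamma(0) = phi_1 gamma(1) + c_0
  gamma(1) = phi_1 gamma(0) + c_1
Substituting the second into the first: gamma(0) (1 - phi_1^2) = c_0 + phi_1 c_1, so
  gamma(0) = (c_0 + phi_1 c_1) / (1 - phi_1^2) = (3.973839 + (0.622)(1.84896)) / (1 - (0.622)^2) = 5.123892 / 0.613116 = 8.357133.
  gamma(1) = phi_1 gamma(0) + c_1 = (0.622)(8.357133) + (1.84896) = 7.047097.
Therefore gamma(1) = 7.0471 (to 4 decimal places).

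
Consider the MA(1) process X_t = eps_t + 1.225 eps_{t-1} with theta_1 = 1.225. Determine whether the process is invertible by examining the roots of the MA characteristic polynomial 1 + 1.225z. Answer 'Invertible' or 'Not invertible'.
\text{Not invertible}

The MA(q) characteristic polynomial is P(z) = 1 + 1.225z.
Invertibility requires all roots to lie outside the unit circle, i.e. |z| > 1 for every root.
This is linear in z: 1 + (1.225) z = 0  =>  z = -1/(1.225) = -0.816327,  |z| = 0.816327.
Moduli of all roots: 0.8163.
All moduli strictly greater than 1? No.
Verdict: Not invertible.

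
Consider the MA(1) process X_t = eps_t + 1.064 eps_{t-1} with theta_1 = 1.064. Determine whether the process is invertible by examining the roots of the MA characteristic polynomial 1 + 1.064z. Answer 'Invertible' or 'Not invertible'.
\text{Not invertible}

The MA(q) characteristic polynomial is P(z) = 1 + 1.064z.
Invertibility requires all roots to lie outside the unit circle, i.e. |z| > 1 for every root.
This is linear in z: 1 + (1.064) z = 0  =>  z = -1/(1.064) = -0.93985,  |z| = 0.93985.
Moduli of all roots: 0.9398.
All moduli strictly greater than 1? No.
Verdict: Not invertible.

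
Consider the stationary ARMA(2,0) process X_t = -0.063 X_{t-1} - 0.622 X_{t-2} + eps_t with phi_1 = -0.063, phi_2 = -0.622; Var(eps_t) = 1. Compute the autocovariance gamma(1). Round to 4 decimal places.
\gamma(1) = -0.0634

Multiply the model equation by X_{t-k} and take expectations. With theta_0 = psi_0 = 1 and psi_j the MA(infinity) weights, this gives
  gamma(k) - sum_i phi_i gamma(k-i) = c_k,
  c_k = sigma^2 * sum_{j=k..q} theta_j psi_{j-k}   (c_k = 0 for k > q),
using gamma(-m) = gamma(m).
Pure AR (q = 0): c_0 = sigma^2 = 1, c_k = 0 for k >= 1.
Equations for k = 0, 1, 2 (AR order 2, c_2 = 0):
  (E0) gamma(0) = phi_1 gamma(1) + phi_2 gamma(2) + c_0
  (E1) gamma(1) = phi_1 gamma(0) + phi_2 gamma(1) + c_1
  (E2) gamma(2) = phi_1 gamma(1) + phi_2 gamma(0)
From (E1): gamma(1) = A gamma(0) + B with
  A = phi_1 / (1 - phi_2) = -0.063 / 1.622 = -0.038841,   B = c_1 / (1 - phi_2) = 0 / 1.622 = 0.
Insert (E2) into (E0): gamma(0) (1 - phi_2^2) = phi_1 (1 + phi_2) gamma(1) + c_0.
  phi_1 (1 + phi_2) = (-0.063)(0.378) = -0.023814,   1 - phi_2^2 = 0.613116.
Replace gamma(1) by A gamma(0) + B and collect gamma(0):
  gamma(0) [0.613116 - (-0.023814)(-0.038841)] = c_0 = 1
  gamma(0) * 0.612191 = 1
  gamma(0) = 1 / 0.612191 = 1.633477.
  gamma(1) = A gamma(0) = (-0.038841)(1.633477) = -0.063446.
Therefore gamma(1) = -0.0634 (to 4 decimal places).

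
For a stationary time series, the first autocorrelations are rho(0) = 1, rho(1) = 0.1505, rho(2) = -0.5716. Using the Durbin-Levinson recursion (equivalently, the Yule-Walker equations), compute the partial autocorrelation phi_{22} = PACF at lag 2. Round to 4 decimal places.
\phi_{22} = -0.6080

The PACF at lag k is phi_{kk}, the last component of the solution
to the Yule-Walker system G_k phi = r_k where
  (G_k)_{ij} = rho(|i - j|), (r_k)_i = rho(i), i,j = 1..k.
Equivalently, Durbin-Levinson gives phi_{kk} iteratively:
  phi_{11} = rho(1)
  phi_{kk} = [rho(k) - sum_{j=1..k-1} phi_{k-1,j} rho(k-j)]
            / [1 - sum_{j=1..k-1} phi_{k-1,j} rho(j)],
  phi_{k,j} = phi_{k-1,j} - phi_{kk} phi_{k-1,k-j},  j = 1..k-1.
Step k = 1:
  phi_11 = rho(1) = 0.1505.
Step k = 2:
  phi_22 = [rho(2) - phi_11 rho(1)] / [1 - phi_11 rho(1)] = [-0.5716 - (0.1505)(0.1505)] / [1 - (0.1505)(0.1505)]
         = -0.59425025 / 0.97734975 = -0.608.
Therefore phi_{22} = -0.6080.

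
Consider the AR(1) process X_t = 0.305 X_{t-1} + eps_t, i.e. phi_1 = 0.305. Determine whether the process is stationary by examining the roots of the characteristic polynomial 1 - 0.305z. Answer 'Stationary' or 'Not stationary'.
\text{Stationary}

The AR(p) characteristic polynomial is P(z) = 1 - 0.305z.
Stationarity requires all roots to lie outside the unit circle, i.e. |z| > 1 for every root.
This is linear in z: 1 + (-0.305) z = 0  =>  z = -1/(-0.305) = 3.278689,  |z| = 3.278689.
Moduli of all roots: 3.2787.
All moduli strictly greater than 1? Yes.
Verdict: Stationary.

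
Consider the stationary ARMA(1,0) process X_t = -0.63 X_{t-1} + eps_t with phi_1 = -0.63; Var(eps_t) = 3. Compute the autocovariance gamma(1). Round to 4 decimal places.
\gamma(1) = -3.1338

Multiply the model equation by X_{t-k} and take expectations. With theta_0 = psi_0 = 1 and psi_j the MA(infinity) weights, this gives
  gamma(k) - sum_i phi_i gamma(k-i) = c_k,
  c_k = sigma^2 * sum_{j=k..q} theta_j psi_{j-k}   (c_k = 0 for k > q),
using gamma(-m) = gamma(m).
Pure AR (q = 0): c_0 = sigma^2 = 3, c_k = 0 for k >= 1.
Equations for k = 0 and k = 1 (AR order 1):
  gamma(0) = phi_1 gamma(1) + c_0
  gamma(1) = phi_1 gamma(0) + c_1
Substituting the second into the first: gamma(0) (1 - phi_1^2) = c_0 + phi_1 c_1, so
  gamma(0) = c_0 / (1 - phi_1^2) = 3 / (1 - (-0.63)^2) = 3 / 0.6031 = 4.974299.
  gamma(1) = phi_1 gamma(0) = (-0.63)(4.974299) = -3.133809.
Therefore gamma(1) = -3.1338 (to 4 decimal places).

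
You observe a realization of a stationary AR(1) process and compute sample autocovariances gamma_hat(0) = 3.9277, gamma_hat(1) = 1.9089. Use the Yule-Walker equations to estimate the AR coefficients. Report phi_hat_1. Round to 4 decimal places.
\hat\phi_{1} = 0.4860

The Yule-Walker equations for an AR(p) process read, in matrix form,
  Gamma_p phi = r_p,   with   (Gamma_p)_{ij} = gamma(|i - j|),
                       (r_p)_i = gamma(i),   i,j = 1..p.
Substitute the sample gammas (Toeplitz matrix and right-hand side of size 1):
  Gamma_p = [[3.9277]]
  r_p     = [1.9089]
With p = 1 this is the single equation gamma(0) phi_1 = gamma(1):
  phi_hat_1 = gamma(1) / gamma(0) = 1.9089 / 3.9277 = 0.4860.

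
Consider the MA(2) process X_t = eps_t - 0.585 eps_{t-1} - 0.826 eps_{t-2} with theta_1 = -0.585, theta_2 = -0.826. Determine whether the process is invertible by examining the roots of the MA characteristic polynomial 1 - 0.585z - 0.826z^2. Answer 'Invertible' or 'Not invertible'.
\text{Not invertible}

The MA(q) characteristic polynomial is P(z) = 1 - 0.585z - 0.826z^2.
Invertibility requires all roots to lie outside the unit circle, i.e. |z| > 1 for every root.
Set 1 + (-0.585) z + (-0.826) z^2 = 0, i.e. a z^2 + b z + c = 0 with a = -0.826, b = -0.585, c = 1.
Discriminant D = b^2 - 4ac = (-0.585)^2 - 4*(-0.826)*1 = 0.342225 - (-3.304) = 3.646225.
D >= 0, so the roots are real: z = (-b +/- sqrt(D)) / (2a) = (0.585 +/- 1.909509) / (-1.652).
  z_1 = (0.585 + 1.909509) / (-1.652) = -1.51,   |z_1| = 1.51.
  z_2 = (0.585 - 1.909509) / (-1.652) = 0.8018,   |z_2| = 0.8018.
Moduli of all roots: 1.5100, 0.8018.
All moduli strictly greater than 1? No.
Verdict: Not invertible.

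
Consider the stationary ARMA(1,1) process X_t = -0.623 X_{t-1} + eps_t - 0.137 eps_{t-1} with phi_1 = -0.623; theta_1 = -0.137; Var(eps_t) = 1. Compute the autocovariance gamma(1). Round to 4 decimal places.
\gamma(1) = -1.3481

Multiply the model equation by X_{t-k} and take expectations. With theta_0 = psi_0 = 1 and psi_j the MA(infinity) weights, this gives
  gamma(k) - sum_i phi_i gamma(k-i) = c_k,
  c_k = sigma^2 * sum_{j=k..q} theta_j psi_{j-k}   (c_k = 0 for k > q),
using gamma(-m) = gamma(m).
psi-weights needed (psi_j = theta_j + sum_i phi_i psi_{j-i}):
  psi_1 = theta_1 + phi_1 = -0.137 + (-0.623) = -0.76
Right-hand sides:
  c_0 = sigma^2 (1 + theta_1 psi_1) = 1 * (1 + (-0.137)(-0.76)) = 1 * 1.10412 = 1.10412
  c_1 = sigma^2 theta_1 = 1 * (-0.137) = -0.137
  c_2 = 0
Equations for k = 0 and k = 1 (AR order 1):
  gamma(0) = phi_1 gamma(1) + c_0
  gamma(1) = phi_1 gamma(0) + c_1
Substituting the second into the first: gamma(0) (1 - phi_1^2) = c_0 + phi_1 c_1, so
  gamma(0) = (c_0 + phi_1 c_1) / (1 - phi_1^2) = (1.10412 + (-0.623)(-0.137)) / (1 - (-0.623)^2) = 1.189471 / 0.611871 = 1.94399.
  gamma(1) = phi_1 gamma(0) + c_1 = (-0.623)(1.94399) + (-0.137) = -1.348106.
Therefore gamma(1) = -1.3481 (to 4 decimal places).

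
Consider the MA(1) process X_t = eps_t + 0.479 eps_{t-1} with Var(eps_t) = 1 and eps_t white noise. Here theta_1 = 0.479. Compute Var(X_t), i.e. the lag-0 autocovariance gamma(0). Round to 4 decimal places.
\gamma(0) = 1.2294

For an MA(q) process X_t = eps_t + sum_i theta_i eps_{t-i} with
Var(eps_t) = sigma^2, the variance is
  gamma(0) = sigma^2 * (1 + sum_i theta_i^2).
  sum_i theta_i^2 = (0.479)^2 = 0.229441.
  gamma(0) = 1 * (1 + 0.229441) = 1 * 1.229441 = 1.229441, which rounds to 1.2294.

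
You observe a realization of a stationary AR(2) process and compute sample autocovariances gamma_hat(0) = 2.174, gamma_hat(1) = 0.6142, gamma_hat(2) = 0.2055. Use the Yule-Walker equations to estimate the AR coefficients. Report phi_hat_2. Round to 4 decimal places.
\hat\phi_{2} = 0.0160

The Yule-Walker equations for an AR(p) process read, in matrix form,
  Gamma_p phi = r_p,   with   (Gamma_p)_{ij} = gamma(|i - j|),
                       (r_p)_i = gamma(i),   i,j = 1..p.
Substitute the sample gammas (Toeplitz matrix and right-hand side of size 2):
  Gamma_p = [[2.174, 0.6142], [0.6142, 2.174]]
  r_p     = [0.6142, 0.2055]
Written out:
  2.174 phi_1 + 0.6142 phi_2 = 0.6142
  0.6142 phi_1 + 2.174 phi_2 = 0.2055
Solve by Cramer's rule:
  det = gamma(0)^2 - gamma(1)^2 = (2.174)^2 - (0.6142)^2 = 4.726276 - 0.37724164 = 4.34903436
  phi_hat_1 = [gamma(1) gamma(0) - gamma(1) gamma(2)] / det = [(0.6142)(2.174) - (0.6142)(0.2055)] / 4.34903436 = 1.2090527 / 4.34903436 = 0.278
  phi_hat_2 = [gamma(0) gamma(2) - gamma(1)^2] / det = [(2.174)(0.2055) - (0.6142)^2] / 4.34903436 = 0.06951536 / 4.34903436 = 0.016
So phi_hat = [0.2780, 0.0160].
Therefore phi_hat_2 = 0.0160.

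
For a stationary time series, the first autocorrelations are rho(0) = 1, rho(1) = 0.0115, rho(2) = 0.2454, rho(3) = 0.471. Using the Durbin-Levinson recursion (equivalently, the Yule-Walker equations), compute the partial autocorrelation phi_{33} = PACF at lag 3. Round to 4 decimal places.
\phi_{33} = 0.4960

The PACF at lag k is phi_{kk}, the last component of the solution
to the Yule-Walker system G_k phi = r_k where
  (G_k)_{ij} = rho(|i - j|), (r_k)_i = rho(i), i,j = 1..k.
Equivalently, Durbin-Levinson gives phi_{kk} iteratively:
  phi_{11} = rho(1)
  phi_{kk} = [rho(k) - sum_{j=1..k-1} phi_{k-1,j} rho(k-j)]
            / [1 - sum_{j=1..k-1} phi_{k-1,j} rho(j)],
  phi_{k,j} = phi_{k-1,j} - phi_{kk} phi_{k-1,k-j},  j = 1..k-1.
Step k = 1:
  phi_11 = rho(1) = 0.0115.
Step k = 2:
  phi_22 = [rho(2) - phi_11 rho(1)] / [1 - phi_11 rho(1)] = [0.2454 - (0.0115)(0.0115)] / [1 - (0.0115)(0.0115)]
         = 0.24526775 / 0.99986775 = 0.2453.
  Update: phi_21 = phi_11 - phi_22 phi_11 = 0.0115 - (0.2453)(0.0115) = 0.008679.
Step k = 3:
  phi_33 = [rho(3) - phi_21 rho(2) - phi_22 rho(1)] / [1 - phi_21 rho(1) - phi_22 rho(2)]
    numerator   = 0.471 - (0.008679)(0.2454) - (0.2453)(0.0115) = 0.46604921
    denominator = 1 - (0.008679)(0.0115) - (0.2453)(0.2454) = 0.93970352
  phi_33 = 0.46604921 / 0.93970352 = 0.496.
Therefore phi_{33} = 0.4960.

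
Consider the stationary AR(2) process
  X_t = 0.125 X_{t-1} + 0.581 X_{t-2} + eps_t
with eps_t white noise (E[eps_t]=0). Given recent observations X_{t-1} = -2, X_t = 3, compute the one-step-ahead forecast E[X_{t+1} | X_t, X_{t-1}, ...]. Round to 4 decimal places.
E[X_{t+1} \mid \mathcal F_t] = -0.7870

For an AR(p) model X_t = c + sum_i phi_i X_{t-i} + eps_t, the
one-step-ahead conditional mean is
  E[X_{t+1} | X_t, ...] = c + sum_i phi_i X_{t+1-i}.
Substitute known values:
  E[X_{t+1} | ...] = (0.125) * (3) + (0.581) * (-2)
                   = -0.7870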